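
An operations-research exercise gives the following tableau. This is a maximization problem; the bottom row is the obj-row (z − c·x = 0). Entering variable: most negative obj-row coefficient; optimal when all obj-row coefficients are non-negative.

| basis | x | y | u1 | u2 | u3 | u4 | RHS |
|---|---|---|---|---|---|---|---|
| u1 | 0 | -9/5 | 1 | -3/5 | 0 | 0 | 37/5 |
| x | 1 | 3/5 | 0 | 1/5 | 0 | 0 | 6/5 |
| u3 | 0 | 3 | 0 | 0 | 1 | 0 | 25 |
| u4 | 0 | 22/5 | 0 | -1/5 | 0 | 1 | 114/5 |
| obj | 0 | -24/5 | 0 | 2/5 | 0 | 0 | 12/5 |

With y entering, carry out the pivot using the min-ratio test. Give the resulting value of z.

12

Ratio test on column y — row 1: entry -9/5 ≤ 0; row 2: (6/5)/(3/5) = 2; row 3: 25/3 = 25/3; row 4: (114/5)/(22/5) = 57/11. Minimum is 2 at row 2 (x leaves); pivot element 3/5.
Pivot on row 2; the obj-row RHS becomes 12/5 − (-24/5)·2 = 12.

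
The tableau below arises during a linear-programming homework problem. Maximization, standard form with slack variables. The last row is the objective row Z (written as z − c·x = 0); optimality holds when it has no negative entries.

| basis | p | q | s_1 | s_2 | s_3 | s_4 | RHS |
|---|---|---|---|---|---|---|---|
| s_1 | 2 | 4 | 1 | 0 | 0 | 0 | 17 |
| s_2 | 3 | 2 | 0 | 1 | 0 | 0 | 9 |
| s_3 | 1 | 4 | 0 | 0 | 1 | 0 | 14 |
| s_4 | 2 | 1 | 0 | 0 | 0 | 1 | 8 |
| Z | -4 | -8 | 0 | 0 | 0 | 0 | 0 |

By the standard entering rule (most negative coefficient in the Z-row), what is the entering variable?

q

Negative Z-row entries: p: -4, q: -8.
The most negative is -8 in column q, so q enters.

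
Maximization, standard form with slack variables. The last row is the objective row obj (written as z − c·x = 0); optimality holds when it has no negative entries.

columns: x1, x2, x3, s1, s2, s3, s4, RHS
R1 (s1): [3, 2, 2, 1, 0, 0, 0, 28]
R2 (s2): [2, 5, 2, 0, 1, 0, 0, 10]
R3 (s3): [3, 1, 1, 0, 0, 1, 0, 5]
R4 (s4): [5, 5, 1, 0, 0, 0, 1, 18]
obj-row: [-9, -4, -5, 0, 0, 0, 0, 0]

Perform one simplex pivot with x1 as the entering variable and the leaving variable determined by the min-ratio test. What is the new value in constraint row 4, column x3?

-2/3

Ratio test on column x1 — row 1: 28/3 = 28/3; row 2: 10/2 = 5; row 3: 5/3 = 5/3; row 4: 18/5 = 18/5. Minimum is 5/3 at row 3 (s3 leaves); pivot element 3.
Divide row 3 by 3; eliminate column x1 from the other rows.
Row 4 update in column x3: 1 − 5·(1/3) = -2/3.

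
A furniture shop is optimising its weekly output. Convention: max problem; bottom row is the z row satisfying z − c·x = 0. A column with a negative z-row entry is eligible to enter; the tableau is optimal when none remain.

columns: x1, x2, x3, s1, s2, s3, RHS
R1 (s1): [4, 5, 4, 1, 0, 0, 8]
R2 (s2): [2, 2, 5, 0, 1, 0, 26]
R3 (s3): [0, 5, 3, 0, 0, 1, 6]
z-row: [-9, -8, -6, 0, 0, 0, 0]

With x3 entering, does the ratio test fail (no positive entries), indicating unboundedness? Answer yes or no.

no

Column x3 has positive entries in row(s) 1, 2, 3, so the ratio test bounds it — not unbounded.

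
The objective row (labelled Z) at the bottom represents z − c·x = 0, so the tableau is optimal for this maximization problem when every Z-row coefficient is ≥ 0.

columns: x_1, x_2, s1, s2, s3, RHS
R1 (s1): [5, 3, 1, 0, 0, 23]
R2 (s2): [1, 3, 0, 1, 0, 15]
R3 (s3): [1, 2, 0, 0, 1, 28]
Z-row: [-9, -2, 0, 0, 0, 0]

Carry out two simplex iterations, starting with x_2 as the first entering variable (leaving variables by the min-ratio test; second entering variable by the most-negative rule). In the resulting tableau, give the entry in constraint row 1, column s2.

Ratio test on column x_2 — row 1: 23/3 = 23/3; row 2: 15/3 = 5; row 3: 28/2 = 14. Minimum is 5 at row 2 (s2 leaves); pivot element 3.
Divide row 2 by 3; eliminate column x_2 from the other rows.
Second iteration: most negative Z-row entry is -25/3 in column x_1, so x_1 enters.
Ratio test on column x_1 — row 1: 8/4 = 2; row 2: 5/(1/3) = 15; row 3: 18/(1/3) = 54. Minimum is 2 at row 1 (s1 leaves); pivot element 4.
Divide row 1 by 4; eliminate column x_1 from the other rows.
After both pivots, the entry at constraint row 1, column s2 is -1/4.

-1/4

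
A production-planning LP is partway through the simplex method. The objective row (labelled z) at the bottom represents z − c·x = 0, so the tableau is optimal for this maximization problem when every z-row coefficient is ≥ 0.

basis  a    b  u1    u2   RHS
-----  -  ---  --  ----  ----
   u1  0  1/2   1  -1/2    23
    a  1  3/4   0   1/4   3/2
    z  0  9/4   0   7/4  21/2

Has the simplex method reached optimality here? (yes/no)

Every z-row coefficient is ≥ 0, so the tableau is optimal.

yes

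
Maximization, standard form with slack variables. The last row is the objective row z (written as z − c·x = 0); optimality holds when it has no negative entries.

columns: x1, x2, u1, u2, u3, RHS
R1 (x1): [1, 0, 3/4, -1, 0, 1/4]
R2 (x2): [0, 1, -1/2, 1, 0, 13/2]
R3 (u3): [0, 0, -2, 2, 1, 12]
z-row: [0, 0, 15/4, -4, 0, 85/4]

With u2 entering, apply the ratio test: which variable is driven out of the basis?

Column u2 entries and ratios — x1: -1 ≤ 0, skip; x2: (13/2)/1 = 13/2; u3: 12/2 = 6.
Smallest ratio is 6 in the row of u3, so u3 leaves.

u3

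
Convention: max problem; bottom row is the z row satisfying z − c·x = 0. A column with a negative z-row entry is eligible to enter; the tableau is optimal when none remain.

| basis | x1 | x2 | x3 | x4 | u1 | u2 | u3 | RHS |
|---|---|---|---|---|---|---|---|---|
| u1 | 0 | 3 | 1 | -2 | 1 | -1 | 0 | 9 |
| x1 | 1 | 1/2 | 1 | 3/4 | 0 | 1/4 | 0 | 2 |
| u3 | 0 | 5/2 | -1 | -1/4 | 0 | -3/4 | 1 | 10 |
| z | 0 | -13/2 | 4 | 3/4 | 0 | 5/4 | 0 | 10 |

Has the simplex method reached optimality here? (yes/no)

no

The z-row has a negative entry -13/2 in column x2, so it is not optimal.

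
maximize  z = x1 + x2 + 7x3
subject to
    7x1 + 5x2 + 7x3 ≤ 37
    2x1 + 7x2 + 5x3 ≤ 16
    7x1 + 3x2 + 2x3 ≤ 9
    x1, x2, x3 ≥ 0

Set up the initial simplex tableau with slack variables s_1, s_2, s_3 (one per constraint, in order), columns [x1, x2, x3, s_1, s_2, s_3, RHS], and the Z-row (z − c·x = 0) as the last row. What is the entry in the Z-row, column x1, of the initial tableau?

-1

The Z-row carries the negated objective coefficients: the x1 entry is -1.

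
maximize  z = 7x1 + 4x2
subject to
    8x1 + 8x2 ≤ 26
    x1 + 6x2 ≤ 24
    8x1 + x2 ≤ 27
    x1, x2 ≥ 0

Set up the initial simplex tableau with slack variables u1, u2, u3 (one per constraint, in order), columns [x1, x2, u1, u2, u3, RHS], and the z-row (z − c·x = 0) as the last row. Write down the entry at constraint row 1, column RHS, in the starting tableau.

26

The RHS of constraint 1 is b_1 = 26.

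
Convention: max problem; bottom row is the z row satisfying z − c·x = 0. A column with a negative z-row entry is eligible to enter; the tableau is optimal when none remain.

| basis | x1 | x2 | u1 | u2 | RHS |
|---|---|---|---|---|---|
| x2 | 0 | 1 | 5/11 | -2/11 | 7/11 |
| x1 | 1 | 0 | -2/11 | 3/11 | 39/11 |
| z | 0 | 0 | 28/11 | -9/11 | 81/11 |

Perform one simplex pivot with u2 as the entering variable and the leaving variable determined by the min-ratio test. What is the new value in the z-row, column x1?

3

Ratio test on column u2 — row 1: entry -2/11 ≤ 0; row 2: (39/11)/(3/11) = 13. Minimum is 13 at row 2 (x1 leaves); pivot element 3/11.
Divide row 2 by 3/11; eliminate column u2 from the other rows.
z-row update in column x1: 0 − (-9/11)·(11/3) = 3.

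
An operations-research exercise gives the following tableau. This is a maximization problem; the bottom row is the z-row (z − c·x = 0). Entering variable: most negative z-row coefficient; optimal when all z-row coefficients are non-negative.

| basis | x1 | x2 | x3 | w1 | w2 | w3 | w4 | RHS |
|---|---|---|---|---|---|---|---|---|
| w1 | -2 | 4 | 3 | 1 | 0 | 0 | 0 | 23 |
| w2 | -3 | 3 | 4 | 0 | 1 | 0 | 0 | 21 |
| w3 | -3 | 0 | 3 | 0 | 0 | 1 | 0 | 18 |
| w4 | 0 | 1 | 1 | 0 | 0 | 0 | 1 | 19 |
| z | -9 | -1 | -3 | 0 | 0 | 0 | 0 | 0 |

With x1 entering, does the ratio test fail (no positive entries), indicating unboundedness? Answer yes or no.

Every constraint-row entry in column x1 is ≤ 0, so increasing x1 is unbounded.

yes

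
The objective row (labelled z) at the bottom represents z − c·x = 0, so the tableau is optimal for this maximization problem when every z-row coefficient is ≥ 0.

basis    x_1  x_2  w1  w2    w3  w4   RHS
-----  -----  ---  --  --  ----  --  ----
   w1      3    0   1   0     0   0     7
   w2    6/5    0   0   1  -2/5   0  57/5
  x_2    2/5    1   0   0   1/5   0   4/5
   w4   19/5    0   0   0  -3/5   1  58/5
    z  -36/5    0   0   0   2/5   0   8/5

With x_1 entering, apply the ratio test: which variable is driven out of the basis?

Column x_1 entries and ratios — w1: 7/3 = 7/3; w2: (57/5)/(6/5) = 19/2; x_2: (4/5)/(2/5) = 2; w4: (58/5)/(19/5) = 58/19.
Smallest ratio is 2 in the row of x_2, so x_2 leaves.

x_2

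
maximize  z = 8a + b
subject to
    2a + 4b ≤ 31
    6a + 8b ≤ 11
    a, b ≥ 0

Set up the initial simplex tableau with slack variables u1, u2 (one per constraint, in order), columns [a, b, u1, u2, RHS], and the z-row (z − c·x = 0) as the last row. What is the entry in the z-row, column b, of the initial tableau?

The z-row carries the negated objective coefficients: the b entry is -1.

-1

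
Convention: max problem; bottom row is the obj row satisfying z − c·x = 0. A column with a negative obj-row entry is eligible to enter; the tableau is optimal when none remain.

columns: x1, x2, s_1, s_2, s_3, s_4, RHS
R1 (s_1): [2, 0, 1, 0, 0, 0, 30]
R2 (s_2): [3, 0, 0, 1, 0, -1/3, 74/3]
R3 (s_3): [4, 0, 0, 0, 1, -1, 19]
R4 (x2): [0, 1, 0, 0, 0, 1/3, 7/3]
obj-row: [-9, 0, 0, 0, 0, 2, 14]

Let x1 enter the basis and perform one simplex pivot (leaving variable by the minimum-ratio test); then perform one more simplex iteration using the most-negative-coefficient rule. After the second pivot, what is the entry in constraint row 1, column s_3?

-1/2

Ratio test on column x1 — row 1: 30/2 = 15; row 2: (74/3)/3 = 74/9; row 3: 19/4 = 19/4; row 4: entry 0 ≤ 0. Minimum is 19/4 at row 3 (s_3 leaves); pivot element 4.
Divide row 3 by 4; eliminate column x1 from the other rows.
Second iteration: most negative obj-row entry is -1/4 in column s_4, so s_4 enters.
Ratio test on column s_4 — row 1: (41/2)/(1/2) = 41; row 2: (125/12)/(5/12) = 25; row 3: entry -1/4 ≤ 0; row 4: (7/3)/(1/3) = 7. Minimum is 7 at row 4 (x2 leaves); pivot element 1/3.
Divide row 4 by 1/3; eliminate column s_4 from the other rows.
After both pivots, the entry at constraint row 1, column s_3 is -1/2.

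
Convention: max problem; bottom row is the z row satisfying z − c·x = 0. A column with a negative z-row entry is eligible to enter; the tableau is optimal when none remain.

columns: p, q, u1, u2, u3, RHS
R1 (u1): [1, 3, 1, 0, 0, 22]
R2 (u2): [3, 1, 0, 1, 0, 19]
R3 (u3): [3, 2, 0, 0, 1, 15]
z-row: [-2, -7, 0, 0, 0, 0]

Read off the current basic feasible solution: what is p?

0

p is not in the basis, so in the current basic feasible solution p = 0.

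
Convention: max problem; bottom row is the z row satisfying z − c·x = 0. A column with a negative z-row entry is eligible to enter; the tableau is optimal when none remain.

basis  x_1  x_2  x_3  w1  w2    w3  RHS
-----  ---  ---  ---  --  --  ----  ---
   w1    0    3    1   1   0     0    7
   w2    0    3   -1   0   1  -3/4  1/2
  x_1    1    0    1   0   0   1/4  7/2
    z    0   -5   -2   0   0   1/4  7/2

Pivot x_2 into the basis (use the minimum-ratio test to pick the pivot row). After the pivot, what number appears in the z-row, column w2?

5/3

Ratio test on column x_2 — row 1: 7/3 = 7/3; row 2: (1/2)/3 = 1/6; row 3: entry 0 ≤ 0. Minimum is 1/6 at row 2 (w2 leaves); pivot element 3.
Divide row 2 by 3; eliminate column x_2 from the other rows.
z-row update in column w2: 0 − (-5)·(1/3) = 5/3.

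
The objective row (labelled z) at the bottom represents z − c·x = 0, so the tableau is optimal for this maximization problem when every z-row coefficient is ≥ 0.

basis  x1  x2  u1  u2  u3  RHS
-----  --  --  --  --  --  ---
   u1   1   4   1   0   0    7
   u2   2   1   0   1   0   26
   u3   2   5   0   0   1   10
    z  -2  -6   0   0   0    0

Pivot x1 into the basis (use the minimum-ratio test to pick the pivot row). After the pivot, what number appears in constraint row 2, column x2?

Ratio test on column x1 — row 1: 7/1 = 7; row 2: 26/2 = 13; row 3: 10/2 = 5. Minimum is 5 at row 3 (u3 leaves); pivot element 2.
Divide row 3 by 2; eliminate column x1 from the other rows.
Row 2 update in column x2: 1 − 2·(5/2) = -4.

-4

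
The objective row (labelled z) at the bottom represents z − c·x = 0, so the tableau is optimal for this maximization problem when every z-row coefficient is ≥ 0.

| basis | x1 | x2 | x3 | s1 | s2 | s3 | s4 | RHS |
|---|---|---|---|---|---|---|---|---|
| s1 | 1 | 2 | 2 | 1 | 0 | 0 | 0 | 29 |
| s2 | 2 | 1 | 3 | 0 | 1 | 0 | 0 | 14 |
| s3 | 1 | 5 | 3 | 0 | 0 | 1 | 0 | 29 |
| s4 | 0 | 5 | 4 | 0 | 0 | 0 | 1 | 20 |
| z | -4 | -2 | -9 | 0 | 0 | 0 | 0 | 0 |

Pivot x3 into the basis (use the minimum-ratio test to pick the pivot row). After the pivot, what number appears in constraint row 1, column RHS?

59/3

Ratio test on column x3 — row 1: 29/2 = 29/2; row 2: 14/3 = 14/3; row 3: 29/3 = 29/3; row 4: 20/4 = 5. Minimum is 14/3 at row 2 (s2 leaves); pivot element 3.
Divide row 2 by 3; eliminate column x3 from the other rows.
Row 1 update in column RHS: 29 − 2·(14/3) = 59/3.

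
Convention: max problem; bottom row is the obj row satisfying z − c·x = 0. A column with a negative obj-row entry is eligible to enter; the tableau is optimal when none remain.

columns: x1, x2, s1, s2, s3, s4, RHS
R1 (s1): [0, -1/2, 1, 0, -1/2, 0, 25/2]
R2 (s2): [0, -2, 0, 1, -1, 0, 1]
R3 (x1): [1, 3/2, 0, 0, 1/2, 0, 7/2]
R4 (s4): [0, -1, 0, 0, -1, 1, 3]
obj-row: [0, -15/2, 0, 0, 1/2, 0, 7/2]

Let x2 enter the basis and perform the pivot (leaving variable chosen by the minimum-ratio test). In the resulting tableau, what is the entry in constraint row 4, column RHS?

Ratio test on column x2 — row 1: entry -1/2 ≤ 0; row 2: entry -2 ≤ 0; row 3: (7/2)/(3/2) = 7/3; row 4: entry -1 ≤ 0. Minimum is 7/3 at row 3 (x1 leaves); pivot element 3/2.
Divide row 3 by 3/2; eliminate column x2 from the other rows.
Row 4 update in column RHS: 3 − (-1)·(7/3) = 16/3.

16/3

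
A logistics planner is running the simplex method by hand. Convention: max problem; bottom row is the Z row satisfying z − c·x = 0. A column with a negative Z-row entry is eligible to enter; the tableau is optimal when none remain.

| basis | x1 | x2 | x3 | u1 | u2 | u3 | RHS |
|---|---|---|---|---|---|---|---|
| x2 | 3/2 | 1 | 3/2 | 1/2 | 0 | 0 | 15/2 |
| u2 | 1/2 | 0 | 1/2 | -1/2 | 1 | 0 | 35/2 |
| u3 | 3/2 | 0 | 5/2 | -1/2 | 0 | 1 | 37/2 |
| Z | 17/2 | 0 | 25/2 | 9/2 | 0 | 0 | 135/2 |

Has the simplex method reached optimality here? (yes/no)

Every Z-row coefficient is ≥ 0, so the tableau is optimal.

yes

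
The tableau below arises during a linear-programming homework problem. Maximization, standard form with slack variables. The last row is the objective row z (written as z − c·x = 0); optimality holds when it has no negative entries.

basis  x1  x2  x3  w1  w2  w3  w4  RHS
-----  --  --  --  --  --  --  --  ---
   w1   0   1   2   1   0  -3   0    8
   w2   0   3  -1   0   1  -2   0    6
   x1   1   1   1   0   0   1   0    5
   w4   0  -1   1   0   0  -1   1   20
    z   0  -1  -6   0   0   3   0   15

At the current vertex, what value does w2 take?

6

w2 is basic (row 2); its value is the RHS of that row, 6.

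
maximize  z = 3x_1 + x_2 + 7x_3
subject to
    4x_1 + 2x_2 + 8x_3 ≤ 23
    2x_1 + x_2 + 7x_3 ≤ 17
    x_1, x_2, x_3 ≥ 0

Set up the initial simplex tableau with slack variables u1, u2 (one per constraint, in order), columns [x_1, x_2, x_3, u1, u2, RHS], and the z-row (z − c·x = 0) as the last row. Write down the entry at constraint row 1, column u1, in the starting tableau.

1

Slack u1 belongs to constraint 1; its column is the unit vector e_1, so the entry in row 1 is 1.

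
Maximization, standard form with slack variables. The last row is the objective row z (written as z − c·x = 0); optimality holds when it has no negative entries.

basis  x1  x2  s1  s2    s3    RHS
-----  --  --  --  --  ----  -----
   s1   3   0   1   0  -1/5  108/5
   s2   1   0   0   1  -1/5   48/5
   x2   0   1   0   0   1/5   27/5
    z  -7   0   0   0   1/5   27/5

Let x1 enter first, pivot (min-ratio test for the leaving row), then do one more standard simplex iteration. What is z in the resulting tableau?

63

Ratio test on column x1 — row 1: (108/5)/3 = 36/5; row 2: (48/5)/1 = 48/5; row 3: entry 0 ≤ 0. Minimum is 36/5 at row 1 (s1 leaves); pivot element 3.
Pivot on row 1; the z-row RHS becomes 27/5 − (-7)·(36/5) = 279/5.
Next entering variable (most negative z-row entry -4/15): s3.
Ratio test on column s3 — row 1: entry -1/15 ≤ 0; row 2: entry -2/15 ≤ 0; row 3: (27/5)/(1/5) = 27. Minimum is 27 at row 3 (x2 leaves); pivot element 1/5.
After the second pivot the z-row RHS is 279/5 − (-4/15)·27 = 63.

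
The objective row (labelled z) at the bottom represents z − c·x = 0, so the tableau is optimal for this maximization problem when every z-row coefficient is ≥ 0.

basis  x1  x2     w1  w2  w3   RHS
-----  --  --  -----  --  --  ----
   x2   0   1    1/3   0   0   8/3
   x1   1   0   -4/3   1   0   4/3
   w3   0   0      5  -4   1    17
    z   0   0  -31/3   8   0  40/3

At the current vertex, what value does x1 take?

4/3

x1 is basic (row 2); its value is the RHS of that row, 4/3.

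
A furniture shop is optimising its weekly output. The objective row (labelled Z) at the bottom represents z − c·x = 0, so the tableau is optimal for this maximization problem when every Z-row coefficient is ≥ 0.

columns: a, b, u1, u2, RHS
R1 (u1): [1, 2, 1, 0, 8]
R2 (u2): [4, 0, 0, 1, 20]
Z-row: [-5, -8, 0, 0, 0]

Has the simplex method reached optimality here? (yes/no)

The Z-row has a negative entry -8 in column b, so it is not optimal.

no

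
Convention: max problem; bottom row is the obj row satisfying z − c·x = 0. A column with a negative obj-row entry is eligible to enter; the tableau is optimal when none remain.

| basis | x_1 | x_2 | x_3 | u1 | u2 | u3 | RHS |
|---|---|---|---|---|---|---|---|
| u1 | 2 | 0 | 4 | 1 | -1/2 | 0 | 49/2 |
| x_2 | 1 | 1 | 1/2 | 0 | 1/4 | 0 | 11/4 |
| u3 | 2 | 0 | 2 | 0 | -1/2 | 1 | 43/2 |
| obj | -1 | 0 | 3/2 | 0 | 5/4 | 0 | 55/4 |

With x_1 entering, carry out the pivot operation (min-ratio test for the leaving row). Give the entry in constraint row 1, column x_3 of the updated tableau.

3

Ratio test on column x_1 — row 1: (49/2)/2 = 49/4; row 2: (11/4)/1 = 11/4; row 3: (43/2)/2 = 43/4. Minimum is 11/4 at row 2 (x_2 leaves); pivot element 1.
Divide row 2 by 1; eliminate column x_1 from the other rows.
Row 1 update in column x_3: 4 − 2·(1/2) = 3.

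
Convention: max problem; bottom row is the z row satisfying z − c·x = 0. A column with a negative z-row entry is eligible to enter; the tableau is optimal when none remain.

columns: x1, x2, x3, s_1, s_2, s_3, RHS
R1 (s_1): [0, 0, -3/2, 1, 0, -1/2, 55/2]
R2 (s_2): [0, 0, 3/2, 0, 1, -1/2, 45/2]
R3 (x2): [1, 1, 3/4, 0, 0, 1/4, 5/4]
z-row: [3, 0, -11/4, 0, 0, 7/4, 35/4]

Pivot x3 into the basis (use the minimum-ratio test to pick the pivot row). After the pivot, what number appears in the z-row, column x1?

Ratio test on column x3 — row 1: entry -3/2 ≤ 0; row 2: (45/2)/(3/2) = 15; row 3: (5/4)/(3/4) = 5/3. Minimum is 5/3 at row 3 (x2 leaves); pivot element 3/4.
Divide row 3 by 3/4; eliminate column x3 from the other rows.
z-row update in column x1: 3 − (-11/4)·(4/3) = 20/3.

20/3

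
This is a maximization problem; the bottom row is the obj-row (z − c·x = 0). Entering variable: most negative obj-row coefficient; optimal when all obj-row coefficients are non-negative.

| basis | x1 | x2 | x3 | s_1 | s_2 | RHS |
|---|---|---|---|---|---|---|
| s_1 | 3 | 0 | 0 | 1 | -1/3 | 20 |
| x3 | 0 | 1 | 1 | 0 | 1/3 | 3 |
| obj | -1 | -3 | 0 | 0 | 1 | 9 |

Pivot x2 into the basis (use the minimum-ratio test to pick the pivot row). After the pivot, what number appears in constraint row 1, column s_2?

-1/3

Ratio test on column x2 — row 1: entry 0 ≤ 0; row 2: 3/1 = 3. Minimum is 3 at row 2 (x3 leaves); pivot element 1.
Divide row 2 by 1; eliminate column x2 from the other rows.
Row 1 update in column s_2: -1/3 − 0·(1/3) = -1/3.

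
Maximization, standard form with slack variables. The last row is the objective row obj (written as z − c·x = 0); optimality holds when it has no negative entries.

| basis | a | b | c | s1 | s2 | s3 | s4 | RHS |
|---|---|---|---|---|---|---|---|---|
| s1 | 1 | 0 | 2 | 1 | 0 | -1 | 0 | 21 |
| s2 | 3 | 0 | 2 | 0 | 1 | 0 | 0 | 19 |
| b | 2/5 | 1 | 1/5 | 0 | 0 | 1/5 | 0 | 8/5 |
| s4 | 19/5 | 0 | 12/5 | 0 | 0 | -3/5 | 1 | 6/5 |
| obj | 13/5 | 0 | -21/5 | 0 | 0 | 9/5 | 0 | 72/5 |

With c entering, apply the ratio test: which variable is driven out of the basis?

Column c entries and ratios — s1: 21/2 = 21/2; s2: 19/2 = 19/2; b: (8/5)/(1/5) = 8; s4: (6/5)/(12/5) = 1/2.
Smallest ratio is 1/2 in the row of s4, so s4 leaves.

s4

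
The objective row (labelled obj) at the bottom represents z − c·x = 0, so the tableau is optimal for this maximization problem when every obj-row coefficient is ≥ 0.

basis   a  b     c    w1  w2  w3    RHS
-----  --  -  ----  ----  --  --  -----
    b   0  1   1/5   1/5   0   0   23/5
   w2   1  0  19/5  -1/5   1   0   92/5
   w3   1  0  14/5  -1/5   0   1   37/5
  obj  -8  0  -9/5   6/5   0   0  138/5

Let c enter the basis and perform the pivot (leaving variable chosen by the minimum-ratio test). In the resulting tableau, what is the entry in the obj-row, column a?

-103/14

Ratio test on column c — row 1: (23/5)/(1/5) = 23; row 2: (92/5)/(19/5) = 92/19; row 3: (37/5)/(14/5) = 37/14. Minimum is 37/14 at row 3 (w3 leaves); pivot element 14/5.
Divide row 3 by 14/5; eliminate column c from the other rows.
obj-row update in column a: -8 − (-9/5)·(5/14) = -103/14.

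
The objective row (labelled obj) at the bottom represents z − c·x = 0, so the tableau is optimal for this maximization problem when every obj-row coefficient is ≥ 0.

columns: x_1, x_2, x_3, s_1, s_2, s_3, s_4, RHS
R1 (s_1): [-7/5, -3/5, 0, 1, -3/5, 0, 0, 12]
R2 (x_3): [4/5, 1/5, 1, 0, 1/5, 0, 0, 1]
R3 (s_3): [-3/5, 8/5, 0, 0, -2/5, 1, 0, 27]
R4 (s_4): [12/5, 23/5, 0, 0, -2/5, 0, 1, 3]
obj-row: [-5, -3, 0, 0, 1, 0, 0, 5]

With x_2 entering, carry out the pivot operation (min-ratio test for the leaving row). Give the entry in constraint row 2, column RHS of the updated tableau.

20/23

Ratio test on column x_2 — row 1: entry -3/5 ≤ 0; row 2: 1/(1/5) = 5; row 3: 27/(8/5) = 135/8; row 4: 3/(23/5) = 15/23. Minimum is 15/23 at row 4 (s_4 leaves); pivot element 23/5.
Divide row 4 by 23/5; eliminate column x_2 from the other rows.
Row 2 update in column RHS: 1 − (1/5)·(15/23) = 20/23.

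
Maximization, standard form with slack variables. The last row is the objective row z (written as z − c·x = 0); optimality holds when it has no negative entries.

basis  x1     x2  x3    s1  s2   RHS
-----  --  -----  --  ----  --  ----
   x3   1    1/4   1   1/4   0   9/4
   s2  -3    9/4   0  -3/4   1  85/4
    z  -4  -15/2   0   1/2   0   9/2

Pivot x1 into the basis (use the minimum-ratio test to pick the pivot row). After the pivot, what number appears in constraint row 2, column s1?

0

Ratio test on column x1 — row 1: (9/4)/1 = 9/4; row 2: entry -3 ≤ 0. Minimum is 9/4 at row 1 (x3 leaves); pivot element 1.
Divide row 1 by 1; eliminate column x1 from the other rows.
Row 2 update in column s1: -3/4 − (-3)·(1/4) = 0.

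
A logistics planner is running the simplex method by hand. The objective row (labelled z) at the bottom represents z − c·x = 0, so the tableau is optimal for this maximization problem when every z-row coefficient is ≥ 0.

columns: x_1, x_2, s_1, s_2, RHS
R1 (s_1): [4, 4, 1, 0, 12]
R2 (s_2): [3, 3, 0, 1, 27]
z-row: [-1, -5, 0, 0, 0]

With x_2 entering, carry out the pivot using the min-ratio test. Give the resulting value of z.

15

Ratio test on column x_2 — row 1: 12/4 = 3; row 2: 27/3 = 9. Minimum is 3 at row 1 (s_1 leaves); pivot element 4.
Pivot on row 1; the z-row RHS becomes 0 − (-5)·3 = 15.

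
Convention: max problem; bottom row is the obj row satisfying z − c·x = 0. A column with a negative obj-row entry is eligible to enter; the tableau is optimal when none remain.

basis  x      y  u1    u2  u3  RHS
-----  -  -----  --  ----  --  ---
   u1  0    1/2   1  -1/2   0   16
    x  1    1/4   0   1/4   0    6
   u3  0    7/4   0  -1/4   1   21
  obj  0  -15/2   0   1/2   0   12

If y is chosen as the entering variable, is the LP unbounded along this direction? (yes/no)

no

Column y has positive entries in row(s) 1, 2, 3, so the ratio test bounds it — not unbounded.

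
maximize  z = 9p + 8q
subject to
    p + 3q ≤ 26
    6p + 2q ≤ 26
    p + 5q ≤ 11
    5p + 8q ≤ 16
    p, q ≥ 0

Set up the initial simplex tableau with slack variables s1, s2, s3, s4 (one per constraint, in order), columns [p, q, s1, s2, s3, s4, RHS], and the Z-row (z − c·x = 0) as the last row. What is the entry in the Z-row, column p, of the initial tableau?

The Z-row carries the negated objective coefficients: the p entry is -9.

-9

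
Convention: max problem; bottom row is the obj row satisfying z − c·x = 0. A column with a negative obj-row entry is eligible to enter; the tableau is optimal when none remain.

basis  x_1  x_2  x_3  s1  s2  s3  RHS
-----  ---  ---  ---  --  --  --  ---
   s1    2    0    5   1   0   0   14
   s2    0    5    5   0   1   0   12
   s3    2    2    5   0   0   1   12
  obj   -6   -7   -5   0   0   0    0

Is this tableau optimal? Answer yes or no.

The obj-row has a negative entry -7 in column x_2, so it is not optimal.

no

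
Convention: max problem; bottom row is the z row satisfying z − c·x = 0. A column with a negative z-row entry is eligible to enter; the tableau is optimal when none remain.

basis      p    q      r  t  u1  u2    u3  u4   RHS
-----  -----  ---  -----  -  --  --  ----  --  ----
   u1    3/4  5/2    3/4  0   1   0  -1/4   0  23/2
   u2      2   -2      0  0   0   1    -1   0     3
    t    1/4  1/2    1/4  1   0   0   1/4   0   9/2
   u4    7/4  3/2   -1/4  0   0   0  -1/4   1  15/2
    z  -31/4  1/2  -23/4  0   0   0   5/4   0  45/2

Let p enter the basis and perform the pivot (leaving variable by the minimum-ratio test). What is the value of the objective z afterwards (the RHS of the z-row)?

273/8

Ratio test on column p — row 1: (23/2)/(3/4) = 46/3; row 2: 3/2 = 3/2; row 3: (9/2)/(1/4) = 18; row 4: (15/2)/(7/4) = 30/7. Minimum is 3/2 at row 2 (u2 leaves); pivot element 2.
Pivot on row 2; the z-row RHS becomes 45/2 − (-31/4)·(3/2) = 273/8.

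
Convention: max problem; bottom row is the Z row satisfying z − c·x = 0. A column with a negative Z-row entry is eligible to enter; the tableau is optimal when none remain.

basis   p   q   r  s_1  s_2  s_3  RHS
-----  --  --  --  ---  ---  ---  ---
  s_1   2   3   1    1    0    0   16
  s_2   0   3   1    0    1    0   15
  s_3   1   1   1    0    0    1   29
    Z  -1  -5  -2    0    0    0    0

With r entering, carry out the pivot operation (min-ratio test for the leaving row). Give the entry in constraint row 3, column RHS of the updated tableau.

Ratio test on column r — row 1: 16/1 = 16; row 2: 15/1 = 15; row 3: 29/1 = 29. Minimum is 15 at row 2 (s_2 leaves); pivot element 1.
Divide row 2 by 1; eliminate column r from the other rows.
Row 3 update in column RHS: 29 − 1·15 = 14.

14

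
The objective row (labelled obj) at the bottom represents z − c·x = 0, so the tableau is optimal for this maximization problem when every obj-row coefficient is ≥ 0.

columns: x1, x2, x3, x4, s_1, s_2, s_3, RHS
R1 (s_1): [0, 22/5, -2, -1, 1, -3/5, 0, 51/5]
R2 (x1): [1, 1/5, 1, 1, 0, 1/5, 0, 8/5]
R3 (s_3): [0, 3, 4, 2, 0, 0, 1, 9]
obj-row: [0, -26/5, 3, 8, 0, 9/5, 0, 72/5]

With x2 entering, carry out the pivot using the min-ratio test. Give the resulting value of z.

291/11

Ratio test on column x2 — row 1: (51/5)/(22/5) = 51/22; row 2: (8/5)/(1/5) = 8; row 3: 9/3 = 3. Minimum is 51/22 at row 1 (s_1 leaves); pivot element 22/5.
Pivot on row 1; the obj-row RHS becomes 72/5 − (-26/5)·(51/22) = 291/11.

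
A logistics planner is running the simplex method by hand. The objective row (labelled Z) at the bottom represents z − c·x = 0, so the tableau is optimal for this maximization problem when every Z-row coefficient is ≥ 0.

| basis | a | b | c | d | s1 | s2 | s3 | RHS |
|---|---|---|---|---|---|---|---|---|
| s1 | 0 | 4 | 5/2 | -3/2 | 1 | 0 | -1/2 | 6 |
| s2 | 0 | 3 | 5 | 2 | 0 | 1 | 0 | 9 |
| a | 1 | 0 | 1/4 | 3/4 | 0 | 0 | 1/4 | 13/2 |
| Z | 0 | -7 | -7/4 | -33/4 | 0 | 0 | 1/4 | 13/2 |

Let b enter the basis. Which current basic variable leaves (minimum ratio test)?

Column b entries and ratios — s1: 6/4 = 3/2; s2: 9/3 = 3; a: 0 ≤ 0, skip.
Smallest ratio is 3/2 in the row of s1, so s1 leaves.

s1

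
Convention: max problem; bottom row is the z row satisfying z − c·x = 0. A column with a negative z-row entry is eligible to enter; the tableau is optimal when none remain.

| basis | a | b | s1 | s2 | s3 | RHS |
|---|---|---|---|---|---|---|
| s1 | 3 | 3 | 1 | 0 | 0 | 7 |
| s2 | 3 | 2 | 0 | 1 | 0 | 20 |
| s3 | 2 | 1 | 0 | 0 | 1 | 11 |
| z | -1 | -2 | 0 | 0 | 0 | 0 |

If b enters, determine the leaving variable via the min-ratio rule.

Column b entries and ratios — s1: 7/3 = 7/3; s2: 20/2 = 10; s3: 11/1 = 11.
Smallest ratio is 7/3 in the row of s1, so s1 leaves.

s1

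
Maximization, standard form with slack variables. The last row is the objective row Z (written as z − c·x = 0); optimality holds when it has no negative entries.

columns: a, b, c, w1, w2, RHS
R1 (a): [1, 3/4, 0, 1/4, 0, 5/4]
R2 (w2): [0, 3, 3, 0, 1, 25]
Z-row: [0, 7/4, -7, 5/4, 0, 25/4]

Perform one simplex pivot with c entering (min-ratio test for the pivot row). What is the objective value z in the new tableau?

Ratio test on column c — row 1: entry 0 ≤ 0; row 2: 25/3 = 25/3. Minimum is 25/3 at row 2 (w2 leaves); pivot element 3.
Pivot on row 2; the Z-row RHS becomes 25/4 − (-7)·(25/3) = 775/12.

775/12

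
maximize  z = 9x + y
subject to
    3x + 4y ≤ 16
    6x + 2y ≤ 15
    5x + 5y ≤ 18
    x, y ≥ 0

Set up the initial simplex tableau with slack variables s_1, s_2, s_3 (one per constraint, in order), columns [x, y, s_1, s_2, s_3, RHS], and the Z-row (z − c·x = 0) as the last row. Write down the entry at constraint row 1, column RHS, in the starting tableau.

16

The RHS of constraint 1 is b_1 = 16.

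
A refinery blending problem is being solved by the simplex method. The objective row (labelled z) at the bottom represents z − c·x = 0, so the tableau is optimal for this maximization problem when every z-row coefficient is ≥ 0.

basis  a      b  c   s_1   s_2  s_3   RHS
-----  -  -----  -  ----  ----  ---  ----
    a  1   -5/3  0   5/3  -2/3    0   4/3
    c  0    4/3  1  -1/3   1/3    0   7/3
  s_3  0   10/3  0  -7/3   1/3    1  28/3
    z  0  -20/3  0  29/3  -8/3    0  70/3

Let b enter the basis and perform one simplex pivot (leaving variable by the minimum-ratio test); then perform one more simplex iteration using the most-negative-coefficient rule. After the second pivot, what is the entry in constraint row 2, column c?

Ratio test on column b — row 1: entry -5/3 ≤ 0; row 2: (7/3)/(4/3) = 7/4; row 3: (28/3)/(10/3) = 14/5. Minimum is 7/4 at row 2 (c leaves); pivot element 4/3.
Divide row 2 by 4/3; eliminate column b from the other rows.
Second iteration: most negative z-row entry is -1 in column s_2, so s_2 enters.
Ratio test on column s_2 — row 1: entry -1/4 ≤ 0; row 2: (7/4)/(1/4) = 7; row 3: entry -1/2 ≤ 0. Minimum is 7 at row 2 (b leaves); pivot element 1/4.
Divide row 2 by 1/4; eliminate column s_2 from the other rows.
After both pivots, the entry at constraint row 2, column c is 3.

3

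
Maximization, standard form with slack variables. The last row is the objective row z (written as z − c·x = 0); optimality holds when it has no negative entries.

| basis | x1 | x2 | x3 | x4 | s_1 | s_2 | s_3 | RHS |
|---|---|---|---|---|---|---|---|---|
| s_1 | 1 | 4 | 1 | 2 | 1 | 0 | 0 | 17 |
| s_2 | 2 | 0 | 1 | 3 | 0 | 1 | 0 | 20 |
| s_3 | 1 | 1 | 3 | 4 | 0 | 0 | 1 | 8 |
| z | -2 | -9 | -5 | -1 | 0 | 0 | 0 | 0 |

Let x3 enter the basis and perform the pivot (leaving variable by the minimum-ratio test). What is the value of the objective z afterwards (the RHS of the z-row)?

40/3

Ratio test on column x3 — row 1: 17/1 = 17; row 2: 20/1 = 20; row 3: 8/3 = 8/3. Minimum is 8/3 at row 3 (s_3 leaves); pivot element 3.
Pivot on row 3; the z-row RHS becomes 0 − (-5)·(8/3) = 40/3.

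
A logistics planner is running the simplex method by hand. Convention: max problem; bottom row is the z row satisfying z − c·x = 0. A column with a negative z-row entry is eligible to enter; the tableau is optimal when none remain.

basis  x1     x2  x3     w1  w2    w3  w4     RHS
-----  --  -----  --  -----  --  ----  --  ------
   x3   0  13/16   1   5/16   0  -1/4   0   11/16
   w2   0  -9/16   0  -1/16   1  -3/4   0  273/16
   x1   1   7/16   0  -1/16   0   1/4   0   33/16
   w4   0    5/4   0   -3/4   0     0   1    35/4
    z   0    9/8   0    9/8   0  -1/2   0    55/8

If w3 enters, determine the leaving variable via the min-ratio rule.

Column w3 entries and ratios — x3: -1/4 ≤ 0, skip; w2: -3/4 ≤ 0, skip; x1: (33/16)/(1/4) = 33/4; w4: 0 ≤ 0, skip.
Smallest ratio is 33/4 in the row of x1, so x1 leaves.

x1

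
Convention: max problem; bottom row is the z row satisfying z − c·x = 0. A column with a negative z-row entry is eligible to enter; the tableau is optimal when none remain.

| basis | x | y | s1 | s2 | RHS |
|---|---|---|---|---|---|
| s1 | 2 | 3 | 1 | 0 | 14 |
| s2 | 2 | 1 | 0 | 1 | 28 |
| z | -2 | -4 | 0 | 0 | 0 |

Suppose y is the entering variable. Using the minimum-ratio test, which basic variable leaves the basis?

s1

Column y entries and ratios — s1: 14/3 = 14/3; s2: 28/1 = 28.
Smallest ratio is 14/3 in the row of s1, so s1 leaves.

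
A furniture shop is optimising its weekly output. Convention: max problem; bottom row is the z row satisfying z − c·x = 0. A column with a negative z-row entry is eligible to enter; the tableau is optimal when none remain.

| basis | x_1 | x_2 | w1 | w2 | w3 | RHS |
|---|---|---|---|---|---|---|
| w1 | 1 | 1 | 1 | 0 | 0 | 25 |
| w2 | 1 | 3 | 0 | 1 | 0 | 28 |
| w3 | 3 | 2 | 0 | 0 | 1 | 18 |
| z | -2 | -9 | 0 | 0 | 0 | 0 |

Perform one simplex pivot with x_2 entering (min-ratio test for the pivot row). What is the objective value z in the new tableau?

81

Ratio test on column x_2 — row 1: 25/1 = 25; row 2: 28/3 = 28/3; row 3: 18/2 = 9. Minimum is 9 at row 3 (w3 leaves); pivot element 2.
Pivot on row 3; the z-row RHS becomes 0 − (-9)·9 = 81.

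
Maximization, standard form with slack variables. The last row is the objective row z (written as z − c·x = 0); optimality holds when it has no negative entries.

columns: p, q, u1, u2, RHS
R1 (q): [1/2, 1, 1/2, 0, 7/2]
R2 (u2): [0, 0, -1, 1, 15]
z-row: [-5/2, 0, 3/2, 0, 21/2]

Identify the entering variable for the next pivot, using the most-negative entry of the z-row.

Negative z-row entries: p: -5/2.
The most negative is -5/2 in column p, so p enters.

p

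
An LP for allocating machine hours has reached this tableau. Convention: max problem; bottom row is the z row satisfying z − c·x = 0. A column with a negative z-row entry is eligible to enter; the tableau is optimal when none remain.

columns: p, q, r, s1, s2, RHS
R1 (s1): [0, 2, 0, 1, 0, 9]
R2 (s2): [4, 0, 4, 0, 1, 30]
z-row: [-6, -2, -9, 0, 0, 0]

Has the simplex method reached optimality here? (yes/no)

no

The z-row has a negative entry -9 in column r, so it is not optimal.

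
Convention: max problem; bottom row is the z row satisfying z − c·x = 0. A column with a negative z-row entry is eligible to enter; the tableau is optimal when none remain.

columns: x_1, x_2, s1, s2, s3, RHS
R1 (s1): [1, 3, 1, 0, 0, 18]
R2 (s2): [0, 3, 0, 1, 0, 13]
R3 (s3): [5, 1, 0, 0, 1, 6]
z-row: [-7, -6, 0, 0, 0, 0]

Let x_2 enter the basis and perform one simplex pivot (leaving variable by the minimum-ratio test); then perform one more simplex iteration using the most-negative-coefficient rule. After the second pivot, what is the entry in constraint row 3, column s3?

Ratio test on column x_2 — row 1: 18/3 = 6; row 2: 13/3 = 13/3; row 3: 6/1 = 6. Minimum is 13/3 at row 2 (s2 leaves); pivot element 3.
Divide row 2 by 3; eliminate column x_2 from the other rows.
Second iteration: most negative z-row entry is -7 in column x_1, so x_1 enters.
Ratio test on column x_1 — row 1: 5/1 = 5; row 2: entry 0 ≤ 0; row 3: (5/3)/5 = 1/3. Minimum is 1/3 at row 3 (s3 leaves); pivot element 5.
Divide row 3 by 5; eliminate column x_1 from the other rows.
After both pivots, the entry at constraint row 3, column s3 is 1/5.

1/5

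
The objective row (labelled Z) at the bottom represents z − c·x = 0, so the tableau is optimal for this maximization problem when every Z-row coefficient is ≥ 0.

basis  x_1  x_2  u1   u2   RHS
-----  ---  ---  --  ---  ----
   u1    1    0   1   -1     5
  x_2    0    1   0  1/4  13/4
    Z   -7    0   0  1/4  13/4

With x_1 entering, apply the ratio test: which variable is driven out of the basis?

Column x_1 entries and ratios — u1: 5/1 = 5; x_2: 0 ≤ 0, skip.
Smallest ratio is 5 in the row of u1, so u1 leaves.

u1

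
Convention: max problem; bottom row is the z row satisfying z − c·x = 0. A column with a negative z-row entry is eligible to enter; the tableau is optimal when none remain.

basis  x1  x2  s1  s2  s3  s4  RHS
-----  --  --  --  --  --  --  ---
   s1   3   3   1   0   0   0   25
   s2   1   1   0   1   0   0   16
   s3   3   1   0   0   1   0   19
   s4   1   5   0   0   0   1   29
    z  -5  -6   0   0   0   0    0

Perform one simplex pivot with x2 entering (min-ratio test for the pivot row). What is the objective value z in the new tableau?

Ratio test on column x2 — row 1: 25/3 = 25/3; row 2: 16/1 = 16; row 3: 19/1 = 19; row 4: 29/5 = 29/5. Minimum is 29/5 at row 4 (s4 leaves); pivot element 5.
Pivot on row 4; the z-row RHS becomes 0 − (-6)·(29/5) = 174/5.

174/5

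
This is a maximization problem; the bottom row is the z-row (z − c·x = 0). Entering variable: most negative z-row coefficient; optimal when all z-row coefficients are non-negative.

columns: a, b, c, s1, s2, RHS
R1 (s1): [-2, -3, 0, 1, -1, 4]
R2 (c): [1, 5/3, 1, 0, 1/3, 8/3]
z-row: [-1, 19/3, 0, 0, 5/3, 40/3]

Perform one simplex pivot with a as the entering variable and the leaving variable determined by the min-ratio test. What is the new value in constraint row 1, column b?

Ratio test on column a — row 1: entry -2 ≤ 0; row 2: (8/3)/1 = 8/3. Minimum is 8/3 at row 2 (c leaves); pivot element 1.
Divide row 2 by 1; eliminate column a from the other rows.
Row 1 update in column b: -3 − (-2)·(5/3) = 1/3.

1/3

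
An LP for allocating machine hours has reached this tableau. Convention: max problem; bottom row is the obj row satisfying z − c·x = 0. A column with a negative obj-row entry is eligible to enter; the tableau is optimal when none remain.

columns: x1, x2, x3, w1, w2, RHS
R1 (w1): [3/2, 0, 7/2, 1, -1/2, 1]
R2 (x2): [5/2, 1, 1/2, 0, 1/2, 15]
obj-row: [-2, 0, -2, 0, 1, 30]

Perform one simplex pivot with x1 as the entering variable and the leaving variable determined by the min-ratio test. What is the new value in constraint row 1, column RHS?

2/3

Ratio test on column x1 — row 1: 1/(3/2) = 2/3; row 2: 15/(5/2) = 6. Minimum is 2/3 at row 1 (w1 leaves); pivot element 3/2.
Divide row 1 by 3/2; eliminate column x1 from the other rows.
In the new row 1, the RHS entry is the old entry divided by the pivot: 1/(3/2) = 2/3.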